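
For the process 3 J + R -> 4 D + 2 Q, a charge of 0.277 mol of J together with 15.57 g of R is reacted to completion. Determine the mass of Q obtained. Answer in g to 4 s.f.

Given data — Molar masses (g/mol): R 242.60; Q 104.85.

n(J) = 0.2770 mol
n(R) = 15.57 / 242.60 = 0.06418 mol
n/ν → J: 0.09233, R: 0.06418; R is limiting.
n(Q) = (2/1) × 0.06418 = 0.1284 mol
mass = 0.1284 × 104.85 = 13.46 g

13.46 g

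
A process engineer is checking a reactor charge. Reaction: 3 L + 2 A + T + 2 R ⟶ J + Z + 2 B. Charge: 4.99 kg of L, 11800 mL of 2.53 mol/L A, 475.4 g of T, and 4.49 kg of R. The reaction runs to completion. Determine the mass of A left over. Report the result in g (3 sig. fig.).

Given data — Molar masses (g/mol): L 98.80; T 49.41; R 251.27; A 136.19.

1630 g

n(L) = 4.990×1000 / 98.80 = 50.51 mol
n(A) = 2.53 × 11800/1000 = 29.85 mol
n(T) = 475.4 / 49.41 = 9.622 mol
n(R) = 4.490×1000 / 251.27 = 17.87 mol
n/ν → L: 16.84, A: 14.93, T: 9.622, R: 8.935; R is limiting.
A consumed = (2/2) × 17.87 = 17.87 mol
A remaining = 29.85 − 17.87 = 11.98 mol
mass = 11.98 × 136.19 = 1632 g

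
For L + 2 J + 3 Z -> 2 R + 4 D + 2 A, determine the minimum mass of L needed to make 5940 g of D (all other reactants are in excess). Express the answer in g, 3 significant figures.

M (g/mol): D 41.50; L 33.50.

1200 g

n(D) = 5940 / 41.50 = 143.1 mol
n(L) = (1/4) × 143.1 = 35.78 mol
mass = 35.78 × 33.50 = 1199 g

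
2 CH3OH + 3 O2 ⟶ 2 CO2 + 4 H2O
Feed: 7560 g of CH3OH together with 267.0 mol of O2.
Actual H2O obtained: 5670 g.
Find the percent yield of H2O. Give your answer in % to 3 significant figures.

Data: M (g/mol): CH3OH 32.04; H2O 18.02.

n(CH3OH) = 7560 / 32.04 = 236.0 mol
n(O2) = 267.0 mol
n/ν for CH3OH = 236.0/2 = 118.0
n/ν for O2 = 267.0/3 = 89.00
Smallest n/ν is O2 → limiting reagent.
theoretical n(H2O) = (4/3) × 267.0 = 356.0 mol → 6415 g
% yield = 5670 / 6415 × 100 = 88.39 %

88.4 %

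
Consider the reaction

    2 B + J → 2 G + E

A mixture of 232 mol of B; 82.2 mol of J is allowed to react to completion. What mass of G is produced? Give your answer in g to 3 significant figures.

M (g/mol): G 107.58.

17700 g

n(B) = 232.0 mol
n(J) = 82.20 mol
n/ν for B = 232.0/2 = 116.0
n/ν for J = 82.20/1 = 82.20
Smallest n/ν is J → limiting reagent.
n(G) = (2/1) × 82.20 = 164.4 mol
mass = 164.4 × 107.58 = 17690 g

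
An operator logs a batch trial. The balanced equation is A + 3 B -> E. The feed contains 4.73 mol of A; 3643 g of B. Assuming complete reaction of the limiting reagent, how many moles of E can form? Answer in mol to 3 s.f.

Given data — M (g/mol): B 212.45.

4.73 mol

n(A) = 4.730 mol
n(B) = 3643 / 212.45 = 17.15 mol
n/ν for A = 4.730/1 = 4.730
n/ν for B = 17.15/3 = 5.717
Smallest n/ν is A → limiting reagent.
n(E) = (1/1) × 4.730 = 4.730 mol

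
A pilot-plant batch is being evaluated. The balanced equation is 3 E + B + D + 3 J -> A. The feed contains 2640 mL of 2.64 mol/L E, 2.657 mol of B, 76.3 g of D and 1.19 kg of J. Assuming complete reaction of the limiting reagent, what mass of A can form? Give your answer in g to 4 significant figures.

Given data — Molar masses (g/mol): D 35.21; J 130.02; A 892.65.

1934 g

n(E) = 2.64 × 2640/1000 = 6.970 mol
n(B) = 2.657 mol
n(D) = 76.30 / 35.21 = 2.167 mol
n(J) = 1.190×1000 / 130.02 = 9.152 mol
n/ν for E = 6.970/3 = 2.323
n/ν for B = 2.657/1 = 2.657
n/ν for D = 2.167/1 = 2.167
n/ν for J = 9.152/3 = 3.051
Smallest n/ν is D → limiting reagent.
n(A) = (1/1) × 2.167 = 2.167 mol
mass = 2.167 × 892.65 = 1934 g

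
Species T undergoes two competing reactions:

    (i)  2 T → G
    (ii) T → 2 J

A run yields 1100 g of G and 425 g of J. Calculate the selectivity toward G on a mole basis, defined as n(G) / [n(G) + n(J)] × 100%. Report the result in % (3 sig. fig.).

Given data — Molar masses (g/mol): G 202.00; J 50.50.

39.3 %

n(G) = 1100 / 202.00 = 5.446 mol
n(J) = 425 / 50.50 = 8.416 mol
selectivity = 5.446/(5.446+8.416) × 100 = 39.29 %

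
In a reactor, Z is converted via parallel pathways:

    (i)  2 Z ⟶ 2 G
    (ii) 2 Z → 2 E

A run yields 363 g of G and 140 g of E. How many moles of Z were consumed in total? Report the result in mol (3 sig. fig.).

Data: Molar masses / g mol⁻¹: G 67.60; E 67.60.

7.44 mol

n(G) = 363 / 67.60 = 5.370 mol
n(E) = 140 / 67.60 = 2.071 mol
n(Z) via (i) = (2/2)×5.370 = 5.370 mol
n(Z) via (ii) = (2/2)×2.071 = 2.071 mol
total n(Z) = 5.370 + 2.071 = 7.441 mol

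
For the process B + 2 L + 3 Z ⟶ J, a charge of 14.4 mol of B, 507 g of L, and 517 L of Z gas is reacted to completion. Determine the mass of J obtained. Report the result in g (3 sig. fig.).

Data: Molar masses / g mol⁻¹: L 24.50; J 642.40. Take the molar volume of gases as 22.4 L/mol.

4940 g

n(B) = 14.40 mol
n(L) = 507.0 / 24.50 = 20.69 mol
n(Z) = 517.0 / 22.4 = 23.08 mol
n/ν for B = 14.40/1 = 14.40
n/ν for L = 20.69/2 = 10.35
n/ν for Z = 23.08/3 = 7.693
Smallest n/ν is Z → limiting reagent.
n(J) = (1/3) × 23.08 = 7.693 mol
mass = 7.693 × 642.40 = 4942 g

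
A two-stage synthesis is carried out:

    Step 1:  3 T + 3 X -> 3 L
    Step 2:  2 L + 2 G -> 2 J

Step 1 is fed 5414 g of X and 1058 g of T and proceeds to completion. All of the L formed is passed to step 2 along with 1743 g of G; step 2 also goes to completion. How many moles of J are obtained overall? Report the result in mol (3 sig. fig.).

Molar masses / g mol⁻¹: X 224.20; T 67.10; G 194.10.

Step 1:
n(X) = 5414 / 224.20 = 24.15 mol
n(T) = 1058 / 67.10 = 15.77 mol
n/ν → X: 8.050, T: 5.257; T is limiting.
n(L) produced = (3/3) × 15.77 = 15.77 mol
Step 2:
n(L) available = 15.77 mol
n(G) = 1743 / 194.10 = 8.980 mol
n/ν → L: 7.885, G: 4.490; G is limiting.
n(J) = (2/2) × 8.980 = 8.980 mol

8.98 mol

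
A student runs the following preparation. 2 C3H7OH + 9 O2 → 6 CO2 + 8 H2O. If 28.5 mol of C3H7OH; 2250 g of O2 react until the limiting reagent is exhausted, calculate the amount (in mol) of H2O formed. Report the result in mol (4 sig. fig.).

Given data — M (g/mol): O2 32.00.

62.50 mol

n(C3H7OH) = 28.50 mol
n(O2) = 2250 / 32.00 = 70.31 mol
n/ν for C3H7OH = 28.50/2 = 14.25
n/ν for O2 = 70.31/9 = 7.812
Smallest n/ν is O2 → limiting reagent.
n(H2O) = (8/9) × 70.31 = 62.50 mol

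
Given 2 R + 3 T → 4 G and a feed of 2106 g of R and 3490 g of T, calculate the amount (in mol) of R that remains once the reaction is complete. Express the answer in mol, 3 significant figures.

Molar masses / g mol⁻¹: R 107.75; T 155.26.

n(R) = 2106 / 107.75 = 19.55 mol
n(T) = 3490 / 155.26 = 22.48 mol
n/ν for R = 19.55/2 = 9.775
n/ν for T = 22.48/3 = 7.493
Smallest n/ν is T → limiting reagent.
R consumed = (2/3) × 22.48 = 14.99 mol
R remaining = 19.55 − 14.99 = 4.560 mol

4.56 mol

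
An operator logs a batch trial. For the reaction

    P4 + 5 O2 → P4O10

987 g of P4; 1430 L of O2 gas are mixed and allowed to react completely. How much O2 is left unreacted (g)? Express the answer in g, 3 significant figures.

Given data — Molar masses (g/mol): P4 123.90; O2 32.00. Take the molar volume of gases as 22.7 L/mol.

n(P4) = 987.0 / 123.90 = 7.966 mol
n(O2) = 1430 / 22.7 = 63.00 mol
n/ν for P4 = 7.966/1 = 7.966
n/ν for O2 = 63.00/5 = 12.60
Smallest n/ν is P4 → limiting reagent.
O2 consumed = (5/1) × 7.966 = 39.83 mol
O2 remaining = 63.00 − 39.83 = 23.17 mol
mass = 23.17 × 32.00 = 741.4 g

741 g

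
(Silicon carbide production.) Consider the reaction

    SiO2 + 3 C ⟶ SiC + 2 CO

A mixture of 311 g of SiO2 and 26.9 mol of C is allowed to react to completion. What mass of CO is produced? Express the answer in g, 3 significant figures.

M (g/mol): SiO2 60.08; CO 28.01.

n(SiO2) = 311.0 / 60.08 = 5.176 mol
n(C) = 26.90 mol
n/ν for SiO2 = 5.176/1 = 5.176
n/ν for C = 26.90/3 = 8.967
Smallest n/ν is SiO2 → limiting reagent.
n(CO) = (2/1) × 5.176 = 10.35 mol
mass = 10.35 × 28.01 = 289.9 g

290 g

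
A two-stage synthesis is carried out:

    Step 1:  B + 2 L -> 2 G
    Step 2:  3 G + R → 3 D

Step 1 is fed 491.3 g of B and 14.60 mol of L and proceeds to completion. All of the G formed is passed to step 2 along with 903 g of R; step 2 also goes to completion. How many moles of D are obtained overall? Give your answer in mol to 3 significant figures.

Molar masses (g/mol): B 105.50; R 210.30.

9.31 mol

Step 1:
n(B) = 491.3 / 105.50 = 4.657 mol
n(L) = 14.60 mol
n/ν → B: 4.657, L: 7.300; B is limiting.
n(G) produced = (2/1) × 4.657 = 9.314 mol
Step 2:
n(G) available = 9.314 mol
n(R) = 903.0 / 210.30 = 4.294 mol
n/ν → G: 3.105, R: 4.294; G is limiting.
n(D) = (3/3) × 9.314 = 9.314 mol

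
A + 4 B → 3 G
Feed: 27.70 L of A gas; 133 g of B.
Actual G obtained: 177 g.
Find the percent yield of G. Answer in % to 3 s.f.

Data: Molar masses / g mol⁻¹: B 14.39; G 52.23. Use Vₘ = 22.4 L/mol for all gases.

91.3 %

n(A) = 27.70 / 22.4 = 1.237 mol
n(B) = 133.0 / 14.39 = 9.243 mol
n/ν for A = 1.237/1 = 1.237
n/ν for B = 9.243/4 = 2.311
Smallest n/ν is A → limiting reagent.
theoretical n(G) = (3/1) × 1.237 = 3.711 mol → 193.8 g
% yield = 177 / 193.8 × 100 = 91.33 %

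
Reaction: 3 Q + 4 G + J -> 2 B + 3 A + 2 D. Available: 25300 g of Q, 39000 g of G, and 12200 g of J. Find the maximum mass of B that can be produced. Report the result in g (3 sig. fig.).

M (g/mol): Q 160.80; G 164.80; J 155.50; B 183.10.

n(Q) = 25300 / 160.80 = 157.3 mol
n(G) = 39000 / 164.80 = 236.7 mol
n(J) = 12200 / 155.50 = 78.46 mol
n/ν → Q: 52.43, G: 59.18, J: 78.46; Q is limiting.
n(B) = (2/3) × 157.3 = 104.9 mol
mass = 104.9 × 183.10 = 19210 g

19200 g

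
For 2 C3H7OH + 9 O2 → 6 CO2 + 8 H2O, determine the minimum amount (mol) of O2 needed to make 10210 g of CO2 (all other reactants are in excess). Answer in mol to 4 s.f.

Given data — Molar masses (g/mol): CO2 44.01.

n(CO2) = 10210 / 44.01 = 232.0 mol
n(O2) = (9/6) × 232.0 = 348.0 mol

348.0 mol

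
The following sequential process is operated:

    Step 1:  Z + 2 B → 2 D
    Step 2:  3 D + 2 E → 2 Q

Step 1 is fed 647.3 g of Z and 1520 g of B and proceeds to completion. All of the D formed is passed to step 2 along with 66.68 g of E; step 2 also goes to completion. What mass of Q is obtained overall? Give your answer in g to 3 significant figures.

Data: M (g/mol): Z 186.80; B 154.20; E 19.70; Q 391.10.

Step 1:
n(Z) = 647.3 / 186.80 = 3.465 mol
n(B) = 1520 / 154.20 = 9.857 mol
n/ν → Z: 3.465, B: 4.929; Z is limiting.
n(D) produced = (2/1) × 3.465 = 6.930 mol
Step 2:
n(D) available = 6.930 mol
n(E) = 66.68 / 19.70 = 3.385 mol
n/ν → D: 2.310, E: 1.693; E is limiting.
n(Q) = (2/2) × 3.385 = 3.385 mol
mass = 3.385 × 391.10 = 1324 g

1320 g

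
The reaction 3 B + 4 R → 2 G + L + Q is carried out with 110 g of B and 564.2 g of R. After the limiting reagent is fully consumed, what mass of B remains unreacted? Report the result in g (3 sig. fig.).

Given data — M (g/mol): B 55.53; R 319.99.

36.6 g

n(B) = 110.0 / 55.53 = 1.981 mol
n(R) = 564.2 / 319.99 = 1.763 mol
n/ν → B: 0.6603, R: 0.4408; R is limiting.
B consumed = (3/4) × 1.763 = 1.322 mol
B remaining = 1.981 − 1.322 = 0.6590 mol
mass = 0.6590 × 55.53 = 36.59 g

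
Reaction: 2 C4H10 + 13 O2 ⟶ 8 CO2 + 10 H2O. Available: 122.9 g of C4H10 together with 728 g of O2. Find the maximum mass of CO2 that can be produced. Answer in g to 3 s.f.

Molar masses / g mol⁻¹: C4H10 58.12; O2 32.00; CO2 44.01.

372 g

n(C4H10) = 122.9 / 58.12 = 2.115 mol
n(O2) = 728.0 / 32.00 = 22.75 mol
n/ν for C4H10 = 2.115/2 = 1.058
n/ν for O2 = 22.75/13 = 1.750
Smallest n/ν is C4H10 → limiting reagent.
n(CO2) = (8/2) × 2.115 = 8.460 mol
mass = 8.460 × 44.01 = 372.3 g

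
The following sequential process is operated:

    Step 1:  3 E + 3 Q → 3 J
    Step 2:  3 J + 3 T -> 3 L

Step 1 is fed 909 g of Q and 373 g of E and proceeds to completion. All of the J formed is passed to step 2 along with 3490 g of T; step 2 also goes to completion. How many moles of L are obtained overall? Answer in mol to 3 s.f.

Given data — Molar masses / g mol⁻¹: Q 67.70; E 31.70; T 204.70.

11.8 mol

Step 1:
n(Q) = 909.0 / 67.70 = 13.43 mol
n(E) = 373.0 / 31.70 = 11.77 mol
n/ν for Q = 13.43/3 = 4.477
n/ν for E = 11.77/3 = 3.923
Smallest n/ν is E → limiting reagent.
n(J) produced = (3/3) × 11.77 = 11.77 mol
Step 2:
n(J) available = 11.77 mol
n(T) = 3490 / 204.70 = 17.05 mol
n/ν for J = 11.77/3 = 3.923
n/ν for T = 17.05/3 = 5.683
Smallest n/ν is J → limiting reagent.
n(L) = (3/3) × 11.77 = 11.77 mol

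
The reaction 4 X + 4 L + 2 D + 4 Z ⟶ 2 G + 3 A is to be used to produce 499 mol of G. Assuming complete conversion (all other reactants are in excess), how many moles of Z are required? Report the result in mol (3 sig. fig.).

998 mol

n(G) = 499.0 mol
n(Z) = (4/2) × 499.0 = 998.0 mol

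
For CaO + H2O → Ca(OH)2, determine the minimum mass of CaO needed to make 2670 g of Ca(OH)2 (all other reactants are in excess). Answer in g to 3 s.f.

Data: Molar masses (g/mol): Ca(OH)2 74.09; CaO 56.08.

n(Ca(OH)2) = 2670 / 74.09 = 36.04 mol
n(CaO) = (1/1) × 36.04 = 36.04 mol
mass = 36.04 × 56.08 = 2021 g

2020 g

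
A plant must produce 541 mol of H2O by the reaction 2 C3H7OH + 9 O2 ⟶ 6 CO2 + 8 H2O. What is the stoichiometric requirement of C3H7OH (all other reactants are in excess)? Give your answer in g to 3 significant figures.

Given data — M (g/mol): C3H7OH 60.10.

8130 g

n(H2O) = 541.0 mol
n(C3H7OH) = (2/8) × 541.0 = 135.3 mol
mass = 135.3 × 60.10 = 8132 g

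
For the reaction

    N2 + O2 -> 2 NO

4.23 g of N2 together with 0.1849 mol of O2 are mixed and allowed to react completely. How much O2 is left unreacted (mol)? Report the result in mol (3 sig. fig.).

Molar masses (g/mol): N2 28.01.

0.0339 mol

n(N2) = 4.230 / 28.01 = 0.1510 mol
n(O2) = 0.1849 mol
n/ν for N2 = 0.1510/1 = 0.1510
n/ν for O2 = 0.1849/1 = 0.1849
Smallest n/ν is N2 → limiting reagent.
O2 consumed = (1/1) × 0.1510 = 0.1510 mol
O2 remaining = 0.1849 − 0.1510 = 0.03390 mol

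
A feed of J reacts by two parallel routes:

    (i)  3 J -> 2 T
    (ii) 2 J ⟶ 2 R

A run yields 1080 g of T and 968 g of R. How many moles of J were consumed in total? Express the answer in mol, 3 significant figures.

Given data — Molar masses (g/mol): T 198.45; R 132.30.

n(T) = 1080 / 198.45 = 5.442 mol
n(R) = 968 / 132.30 = 7.317 mol
n(J) via (i) = (3/2)×5.442 = 8.163 mol
n(J) via (ii) = (2/2)×7.317 = 7.317 mol
total n(J) = 8.163 + 7.317 = 15.48 mol

15.5 mol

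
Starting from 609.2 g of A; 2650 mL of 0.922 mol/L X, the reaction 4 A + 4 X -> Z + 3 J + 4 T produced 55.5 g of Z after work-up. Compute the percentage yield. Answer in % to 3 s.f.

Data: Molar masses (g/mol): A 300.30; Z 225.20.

n(A) = 609.2 / 300.30 = 2.029 mol
n(X) = 0.922 × 2650/1000 = 2.443 mol
n/ν → A: 0.5073, X: 0.6108; A is limiting.
theoretical n(Z) = (1/4) × 2.029 = 0.5073 mol → 114.2 g
% yield = 55.5 / 114.2 × 100 = 48.60 %

48.6 %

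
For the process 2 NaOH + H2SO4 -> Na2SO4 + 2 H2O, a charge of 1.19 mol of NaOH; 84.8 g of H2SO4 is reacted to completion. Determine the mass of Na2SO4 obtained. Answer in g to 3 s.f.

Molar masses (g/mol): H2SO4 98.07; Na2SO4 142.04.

n(NaOH) = 1.190 mol
n(H2SO4) = 84.80 / 98.07 = 0.8647 mol
n/ν → NaOH: 0.5950, H2SO4: 0.8647; NaOH is limiting.
n(Na2SO4) = (1/2) × 1.190 = 0.5950 mol
mass = 0.5950 × 142.04 = 84.51 g

84.5 g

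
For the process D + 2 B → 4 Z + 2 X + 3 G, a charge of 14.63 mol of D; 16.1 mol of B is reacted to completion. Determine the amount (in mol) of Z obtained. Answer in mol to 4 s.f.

n(D) = 14.63 mol
n(B) = 16.10 mol
n/ν → D: 14.63, B: 8.050; B is limiting.
n(Z) = (4/2) × 16.10 = 32.20 mol

32.20 mol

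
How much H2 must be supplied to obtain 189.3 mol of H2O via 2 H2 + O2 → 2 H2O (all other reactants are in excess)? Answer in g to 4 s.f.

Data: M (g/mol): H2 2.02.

n(H2O) = 189.3 mol
n(H2) = (2/2) × 189.3 = 189.3 mol
mass = 189.3 × 2.02 = 382.4 g

382.4 g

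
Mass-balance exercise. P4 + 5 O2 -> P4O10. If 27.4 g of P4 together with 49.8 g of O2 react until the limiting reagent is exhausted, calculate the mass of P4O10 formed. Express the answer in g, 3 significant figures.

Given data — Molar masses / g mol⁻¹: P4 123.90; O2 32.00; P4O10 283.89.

62.8 g

n(P4) = 27.40 / 123.90 = 0.2211 mol
n(O2) = 49.80 / 32.00 = 1.556 mol
n/ν for P4 = 0.2211/1 = 0.2211
n/ν for O2 = 1.556/5 = 0.3112
Smallest n/ν is P4 → limiting reagent.
n(P4O10) = (1/1) × 0.2211 = 0.2211 mol
mass = 0.2211 × 283.89 = 62.77 g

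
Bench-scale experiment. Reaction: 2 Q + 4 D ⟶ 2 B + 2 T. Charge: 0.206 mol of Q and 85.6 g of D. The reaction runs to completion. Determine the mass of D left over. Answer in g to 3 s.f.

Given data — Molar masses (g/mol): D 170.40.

15.4 g

n(Q) = 0.2060 mol
n(D) = 85.60 / 170.40 = 0.5023 mol
n/ν for Q = 0.2060/2 = 0.1030
n/ν for D = 0.5023/4 = 0.1256
Smallest n/ν is Q → limiting reagent.
D consumed = (4/2) × 0.2060 = 0.4120 mol
D remaining = 0.5023 − 0.4120 = 0.09030 mol
mass = 0.09030 × 170.40 = 15.39 g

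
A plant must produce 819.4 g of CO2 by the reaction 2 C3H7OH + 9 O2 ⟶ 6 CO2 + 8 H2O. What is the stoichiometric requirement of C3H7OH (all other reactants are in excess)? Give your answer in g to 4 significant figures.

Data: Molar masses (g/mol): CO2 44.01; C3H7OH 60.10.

373.0 g

n(CO2) = 819.4 / 44.01 = 18.62 mol
n(C3H7OH) = (2/6) × 18.62 = 6.207 mol
mass = 6.207 × 60.10 = 373.0 g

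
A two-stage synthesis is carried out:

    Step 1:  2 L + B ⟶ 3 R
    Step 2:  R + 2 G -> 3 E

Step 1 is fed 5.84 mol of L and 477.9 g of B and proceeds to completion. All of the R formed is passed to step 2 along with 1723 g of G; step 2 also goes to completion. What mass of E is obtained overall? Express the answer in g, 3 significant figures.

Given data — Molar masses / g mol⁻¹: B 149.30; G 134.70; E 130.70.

Step 1:
n(L) = 5.840 mol
n(B) = 477.9 / 149.30 = 3.201 mol
n/ν for L = 5.840/2 = 2.920
n/ν for B = 3.201/1 = 3.201
Smallest n/ν is L → limiting reagent.
n(R) produced = (3/2) × 5.840 = 8.760 mol
Step 2:
n(R) available = 8.760 mol
n(G) = 1723 / 134.70 = 12.79 mol
n/ν for R = 8.760/1 = 8.760
n/ν for G = 12.79/2 = 6.395
Smallest n/ν is G → limiting reagent.
n(E) = (3/2) × 12.79 = 19.19 mol
mass = 19.19 × 130.70 = 2508 g

2510 g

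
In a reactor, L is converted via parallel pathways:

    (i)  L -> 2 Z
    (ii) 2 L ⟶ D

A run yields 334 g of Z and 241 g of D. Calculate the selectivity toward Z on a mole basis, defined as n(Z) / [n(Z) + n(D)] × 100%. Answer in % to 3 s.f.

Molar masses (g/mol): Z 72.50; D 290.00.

84.7 %

n(Z) = 334 / 72.50 = 4.607 mol
n(D) = 241 / 290.00 = 0.8310 mol
selectivity = 4.607/(4.607+0.8310) × 100 = 84.72 %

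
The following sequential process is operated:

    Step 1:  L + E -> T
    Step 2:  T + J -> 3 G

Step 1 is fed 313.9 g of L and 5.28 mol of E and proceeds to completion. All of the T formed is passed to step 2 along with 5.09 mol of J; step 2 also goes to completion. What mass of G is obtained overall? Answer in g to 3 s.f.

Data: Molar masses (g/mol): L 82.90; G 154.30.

Step 1:
n(L) = 313.9 / 82.90 = 3.786 mol
n(E) = 5.280 mol
n/ν for L = 3.786/1 = 3.786
n/ν for E = 5.280/1 = 5.280
Smallest n/ν is L → limiting reagent.
n(T) produced = (1/1) × 3.786 = 3.786 mol
Step 2:
n(T) available = 3.786 mol
n(J) = 5.090 mol
n/ν for T = 3.786/1 = 3.786
n/ν for J = 5.090/1 = 5.090
Smallest n/ν is T → limiting reagent.
n(G) = (3/1) × 3.786 = 11.36 mol
mass = 11.36 × 154.30 = 1753 g

1750 g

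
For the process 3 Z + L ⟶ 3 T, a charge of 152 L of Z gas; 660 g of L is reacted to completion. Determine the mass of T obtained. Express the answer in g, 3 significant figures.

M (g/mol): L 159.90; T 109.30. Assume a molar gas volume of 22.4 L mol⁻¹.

n(Z) = 152.0 / 22.4 = 6.786 mol
n(L) = 660.0 / 159.90 = 4.128 mol
n/ν for Z = 6.786/3 = 2.262
n/ν for L = 4.128/1 = 4.128
Smallest n/ν is Z → limiting reagent.
n(T) = (3/3) × 6.786 = 6.786 mol
mass = 6.786 × 109.30 = 741.7 g

742 g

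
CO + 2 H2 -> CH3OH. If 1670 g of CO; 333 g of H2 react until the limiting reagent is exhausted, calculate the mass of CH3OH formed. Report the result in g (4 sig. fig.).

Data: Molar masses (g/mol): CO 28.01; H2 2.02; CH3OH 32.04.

n(CO) = 1670 / 28.01 = 59.62 mol
n(H2) = 333.0 / 2.02 = 164.9 mol
n/ν for CO = 59.62/1 = 59.62
n/ν for H2 = 164.9/2 = 82.45
Smallest n/ν is CO → limiting reagent.
n(CH3OH) = (1/1) × 59.62 = 59.62 mol
mass = 59.62 × 32.04 = 1910 g

1910 g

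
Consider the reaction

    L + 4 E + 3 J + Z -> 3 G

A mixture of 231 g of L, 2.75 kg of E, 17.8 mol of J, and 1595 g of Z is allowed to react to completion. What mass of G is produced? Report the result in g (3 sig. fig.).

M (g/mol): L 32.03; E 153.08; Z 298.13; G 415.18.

n(L) = 231.0 / 32.03 = 7.212 mol
n(E) = 2.750×1000 / 153.08 = 17.96 mol
n(J) = 17.80 mol
n(Z) = 1595 / 298.13 = 5.350 mol
n/ν → L: 7.212, E: 4.490, J: 5.933, Z: 5.350; E is limiting.
n(G) = (3/4) × 17.96 = 13.47 mol
mass = 13.47 × 415.18 = 5592 g

5590 g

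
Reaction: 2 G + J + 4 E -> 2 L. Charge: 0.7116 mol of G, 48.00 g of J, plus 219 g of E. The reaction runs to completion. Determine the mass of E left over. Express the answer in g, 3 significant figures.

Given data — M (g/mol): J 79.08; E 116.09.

n(G) = 0.7116 mol
n(J) = 48.00 / 79.08 = 0.6070 mol
n(E) = 219.0 / 116.09 = 1.886 mol
n/ν for G = 0.7116/2 = 0.3558
n/ν for J = 0.6070/1 = 0.6070
n/ν for E = 1.886/4 = 0.4715
Smallest n/ν is G → limiting reagent.
E consumed = (4/2) × 0.7116 = 1.423 mol
E remaining = 1.886 − 1.423 = 0.4630 mol
mass = 0.4630 × 116.09 = 53.75 g

53.8 g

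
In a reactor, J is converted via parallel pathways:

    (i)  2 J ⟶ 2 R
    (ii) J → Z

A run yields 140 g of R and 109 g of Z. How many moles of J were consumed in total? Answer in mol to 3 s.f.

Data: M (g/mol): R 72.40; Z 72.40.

3.44 mol

n(R) = 140 / 72.40 = 1.934 mol
n(Z) = 109 / 72.40 = 1.506 mol
n(J) via (i) = (2/2)×1.934 = 1.934 mol
n(J) via (ii) = (1/1)×1.506 = 1.506 mol
total n(J) = 1.934 + 1.506 = 3.440 mol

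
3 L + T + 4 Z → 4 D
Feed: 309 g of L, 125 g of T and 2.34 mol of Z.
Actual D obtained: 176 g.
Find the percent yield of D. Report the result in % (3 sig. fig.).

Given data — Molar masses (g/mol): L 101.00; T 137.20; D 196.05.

n(L) = 309.0 / 101.00 = 3.059 mol
n(T) = 125.0 / 137.20 = 0.9111 mol
n(Z) = 2.340 mol
n/ν → L: 1.020, T: 0.9111, Z: 0.5850; Z is limiting.
theoretical n(D) = (4/4) × 2.340 = 2.340 mol → 458.8 g
% yield = 176 / 458.8 × 100 = 38.36 %

38.4 %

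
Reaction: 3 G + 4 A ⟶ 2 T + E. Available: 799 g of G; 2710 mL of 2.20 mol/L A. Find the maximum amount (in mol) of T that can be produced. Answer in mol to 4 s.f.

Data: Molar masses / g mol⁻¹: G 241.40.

n(G) = 799.0 / 241.40 = 3.310 mol
n(A) = 2.20 × 2710/1000 = 5.962 mol
n/ν → G: 1.103, A: 1.491; G is limiting.
n(T) = (2/3) × 3.310 = 2.207 mol

2.207 mol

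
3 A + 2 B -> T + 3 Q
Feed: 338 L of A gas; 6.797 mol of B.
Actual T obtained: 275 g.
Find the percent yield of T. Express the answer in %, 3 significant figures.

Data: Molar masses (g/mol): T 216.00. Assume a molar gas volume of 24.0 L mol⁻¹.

37.5 %

n(A) = 338.0 / 24.0 = 14.08 mol
n(B) = 6.797 mol
n/ν for A = 14.08/3 = 4.693
n/ν for B = 6.797/2 = 3.399
Smallest n/ν is B → limiting reagent.
theoretical n(T) = (1/2) × 6.797 = 3.399 mol → 734.2 g
% yield = 275 / 734.2 × 100 = 37.46 %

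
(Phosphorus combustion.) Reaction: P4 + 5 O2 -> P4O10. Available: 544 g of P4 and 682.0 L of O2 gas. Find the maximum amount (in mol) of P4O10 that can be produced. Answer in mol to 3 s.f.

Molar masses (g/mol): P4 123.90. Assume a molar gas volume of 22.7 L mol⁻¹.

n(P4) = 544.0 / 123.90 = 4.391 mol
n(O2) = 682.0 / 22.7 = 30.04 mol
n/ν for P4 = 4.391/1 = 4.391
n/ν for O2 = 30.04/5 = 6.008
Smallest n/ν is P4 → limiting reagent.
n(P4O10) = (1/1) × 4.391 = 4.391 mol

4.39 mol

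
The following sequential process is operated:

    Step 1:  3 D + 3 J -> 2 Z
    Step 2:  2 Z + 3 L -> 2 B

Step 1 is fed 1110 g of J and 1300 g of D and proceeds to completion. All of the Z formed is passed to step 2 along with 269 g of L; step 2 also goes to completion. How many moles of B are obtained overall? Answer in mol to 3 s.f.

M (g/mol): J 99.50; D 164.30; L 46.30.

3.87 mol

Step 1:
n(J) = 1110 / 99.50 = 11.16 mol
n(D) = 1300 / 164.30 = 7.912 mol
n/ν for J = 11.16/3 = 3.720
n/ν for D = 7.912/3 = 2.637
Smallest n/ν is D → limiting reagent.
n(Z) produced = (2/3) × 7.912 = 5.275 mol
Step 2:
n(Z) available = 5.275 mol
n(L) = 269.0 / 46.30 = 5.810 mol
n/ν for Z = 5.275/2 = 2.638
n/ν for L = 5.810/3 = 1.937
Smallest n/ν is L → limiting reagent.
n(B) = (2/3) × 5.810 = 3.873 mol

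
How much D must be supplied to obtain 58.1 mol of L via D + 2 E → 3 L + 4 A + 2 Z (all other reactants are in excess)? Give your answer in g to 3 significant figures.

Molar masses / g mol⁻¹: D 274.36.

n(L) = 58.10 mol
n(D) = (1/3) × 58.10 = 19.37 mol
mass = 19.37 × 274.36 = 5314 g

5310 g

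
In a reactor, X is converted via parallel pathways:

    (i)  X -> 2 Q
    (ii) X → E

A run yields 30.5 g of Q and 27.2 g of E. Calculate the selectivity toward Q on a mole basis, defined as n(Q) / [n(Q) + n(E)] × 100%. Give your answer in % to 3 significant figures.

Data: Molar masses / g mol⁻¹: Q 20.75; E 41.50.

69.2 %

n(Q) = 30.5 / 20.75 = 1.470 mol
n(E) = 27.2 / 41.50 = 0.6554 mol
selectivity = 1.470/(1.470+0.6554) × 100 = 69.16 %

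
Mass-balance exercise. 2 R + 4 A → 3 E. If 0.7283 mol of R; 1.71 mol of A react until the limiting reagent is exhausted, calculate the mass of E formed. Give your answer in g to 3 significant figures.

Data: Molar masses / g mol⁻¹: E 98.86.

n(R) = 0.7283 mol
n(A) = 1.710 mol
n/ν for R = 0.7283/2 = 0.3642
n/ν for A = 1.710/4 = 0.4275
Smallest n/ν is R → limiting reagent.
n(E) = (3/2) × 0.7283 = 1.092 mol
mass = 1.092 × 98.86 = 108.0 g

108 g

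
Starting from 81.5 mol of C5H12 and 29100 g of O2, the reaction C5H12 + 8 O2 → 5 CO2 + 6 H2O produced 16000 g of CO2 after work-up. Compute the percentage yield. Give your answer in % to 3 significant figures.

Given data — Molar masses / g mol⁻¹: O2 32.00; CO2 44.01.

89.2 %

n(C5H12) = 81.50 mol
n(O2) = 29100 / 32.00 = 909.4 mol
n/ν for C5H12 = 81.50/1 = 81.50
n/ν for O2 = 909.4/8 = 113.7
Smallest n/ν is C5H12 → limiting reagent.
theoretical n(CO2) = (5/1) × 81.50 = 407.5 mol → 17930 g
% yield = 16000 / 17930 × 100 = 89.24 %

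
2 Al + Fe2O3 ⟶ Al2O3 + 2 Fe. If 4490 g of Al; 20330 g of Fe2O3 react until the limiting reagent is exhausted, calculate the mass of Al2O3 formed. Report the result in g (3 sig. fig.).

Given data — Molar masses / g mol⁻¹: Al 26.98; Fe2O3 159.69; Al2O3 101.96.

n(Al) = 4490 / 26.98 = 166.4 mol
n(Fe2O3) = 20330 / 159.69 = 127.3 mol
n/ν for Al = 166.4/2 = 83.20
n/ν for Fe2O3 = 127.3/1 = 127.3
Smallest n/ν is Al → limiting reagent.
n(Al2O3) = (1/2) × 166.4 = 83.20 mol
mass = 83.20 × 101.96 = 8483 g

8480 g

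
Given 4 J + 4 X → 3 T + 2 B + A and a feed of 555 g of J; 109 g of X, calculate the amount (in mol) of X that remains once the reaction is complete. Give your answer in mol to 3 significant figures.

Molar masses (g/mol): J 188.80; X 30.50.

0.634 mol

n(J) = 555.0 / 188.80 = 2.940 mol
n(X) = 109.0 / 30.50 = 3.574 mol
n/ν for J = 2.940/4 = 0.7350
n/ν for X = 3.574/4 = 0.8935
Smallest n/ν is J → limiting reagent.
X consumed = (4/4) × 2.940 = 2.940 mol
X remaining = 3.574 − 2.940 = 0.6340 mol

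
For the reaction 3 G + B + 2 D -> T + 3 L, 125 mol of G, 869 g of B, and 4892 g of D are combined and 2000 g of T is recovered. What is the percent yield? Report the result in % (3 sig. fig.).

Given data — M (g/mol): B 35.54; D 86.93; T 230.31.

n(G) = 125.0 mol
n(B) = 869.0 / 35.54 = 24.45 mol
n(D) = 4892 / 86.93 = 56.28 mol
n/ν for G = 125.0/3 = 41.67
n/ν for B = 24.45/1 = 24.45
n/ν for D = 56.28/2 = 28.14
Smallest n/ν is B → limiting reagent.
theoretical n(T) = (1/1) × 24.45 = 24.45 mol → 5631 g
% yield = 2000 / 5631 × 100 = 35.52 %

35.5 %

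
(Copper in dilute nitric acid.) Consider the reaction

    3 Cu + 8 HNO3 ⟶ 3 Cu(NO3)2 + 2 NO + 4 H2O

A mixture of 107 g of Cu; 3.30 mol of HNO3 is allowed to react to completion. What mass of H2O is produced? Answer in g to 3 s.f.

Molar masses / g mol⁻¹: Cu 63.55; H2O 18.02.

29.7 g

n(Cu) = 107.0 / 63.55 = 1.684 mol
n(HNO3) = 3.300 mol
n/ν for Cu = 1.684/3 = 0.5613
n/ν for HNO3 = 3.300/8 = 0.4125
Smallest n/ν is HNO3 → limiting reagent.
n(H2O) = (4/8) × 3.300 = 1.650 mol
mass = 1.650 × 18.02 = 29.73 g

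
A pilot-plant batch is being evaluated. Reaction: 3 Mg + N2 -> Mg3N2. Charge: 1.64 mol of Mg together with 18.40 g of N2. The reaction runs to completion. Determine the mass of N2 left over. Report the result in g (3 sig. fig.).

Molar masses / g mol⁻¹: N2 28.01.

n(Mg) = 1.640 mol
n(N2) = 18.40 / 28.01 = 0.6569 mol
n/ν for Mg = 1.640/3 = 0.5467
n/ν for N2 = 0.6569/1 = 0.6569
Smallest n/ν is Mg → limiting reagent.
N2 consumed = (1/3) × 1.640 = 0.5467 mol
N2 remaining = 0.6569 − 0.5467 = 0.1102 mol
mass = 0.1102 × 28.01 = 3.087 g

3.09 g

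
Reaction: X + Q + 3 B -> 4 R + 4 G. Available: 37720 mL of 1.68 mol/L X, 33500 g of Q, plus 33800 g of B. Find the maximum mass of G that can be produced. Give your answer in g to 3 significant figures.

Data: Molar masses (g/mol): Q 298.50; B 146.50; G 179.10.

n(X) = 1.68 × 37720/1000 = 63.37 mol
n(Q) = 33500 / 298.50 = 112.2 mol
n(B) = 33800 / 146.50 = 230.7 mol
n/ν → X: 63.37, Q: 112.2, B: 76.90; X is limiting.
n(G) = (4/1) × 63.37 = 253.5 mol
mass = 253.5 × 179.10 = 45400 g

45400 g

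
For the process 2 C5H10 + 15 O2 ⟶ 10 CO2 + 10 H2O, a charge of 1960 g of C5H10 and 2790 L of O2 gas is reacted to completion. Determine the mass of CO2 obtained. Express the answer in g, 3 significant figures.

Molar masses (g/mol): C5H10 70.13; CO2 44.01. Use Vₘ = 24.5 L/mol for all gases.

n(C5H10) = 1960 / 70.13 = 27.95 mol
n(O2) = 2790 / 24.5 = 113.9 mol
n/ν for C5H10 = 27.95/2 = 13.98
n/ν for O2 = 113.9/15 = 7.593
Smallest n/ν is O2 → limiting reagent.
n(CO2) = (10/15) × 113.9 = 75.93 mol
mass = 75.93 × 44.01 = 3342 g

3340 g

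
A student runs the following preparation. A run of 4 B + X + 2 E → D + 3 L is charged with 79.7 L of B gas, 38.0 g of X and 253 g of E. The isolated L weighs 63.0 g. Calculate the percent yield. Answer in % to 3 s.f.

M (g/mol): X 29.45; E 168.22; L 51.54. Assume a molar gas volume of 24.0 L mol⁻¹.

54.2 %

n(B) = 79.70 / 24.0 = 3.321 mol
n(X) = 38.00 / 29.45 = 1.290 mol
n(E) = 253.0 / 168.22 = 1.504 mol
n/ν → B: 0.8303, X: 1.290, E: 0.7520; E is limiting.
theoretical n(L) = (3/2) × 1.504 = 2.256 mol → 116.3 g
% yield = 63.0 / 116.3 × 100 = 54.17 %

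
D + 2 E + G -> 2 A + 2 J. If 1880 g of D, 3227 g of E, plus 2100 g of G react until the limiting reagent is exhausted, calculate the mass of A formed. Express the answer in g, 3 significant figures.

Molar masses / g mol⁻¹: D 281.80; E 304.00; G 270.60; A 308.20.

n(D) = 1880 / 281.80 = 6.671 mol
n(E) = 3227 / 304.00 = 10.62 mol
n(G) = 2100 / 270.60 = 7.761 mol
n/ν → D: 6.671, E: 5.310, G: 7.761; E is limiting.
n(A) = (2/2) × 10.62 = 10.62 mol
mass = 10.62 × 308.20 = 3273 g

3270 g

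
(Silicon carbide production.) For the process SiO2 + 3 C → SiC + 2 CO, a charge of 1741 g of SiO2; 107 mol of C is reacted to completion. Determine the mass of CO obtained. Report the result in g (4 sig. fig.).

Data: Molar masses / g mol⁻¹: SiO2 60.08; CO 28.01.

1623 g

n(SiO2) = 1741 / 60.08 = 28.98 mol
n(C) = 107.0 mol
n/ν → SiO2: 28.98, C: 35.67; SiO2 is limiting.
n(CO) = (2/1) × 28.98 = 57.96 mol
mass = 57.96 × 28.01 = 1623 g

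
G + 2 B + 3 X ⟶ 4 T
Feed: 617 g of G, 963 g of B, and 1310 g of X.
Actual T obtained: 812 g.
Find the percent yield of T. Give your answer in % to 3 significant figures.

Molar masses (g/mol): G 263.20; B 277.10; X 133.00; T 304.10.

38.4 %

n(G) = 617.0 / 263.20 = 2.344 mol
n(B) = 963.0 / 277.10 = 3.475 mol
n(X) = 1310 / 133.00 = 9.850 mol
n/ν for G = 2.344/1 = 2.344
n/ν for B = 3.475/2 = 1.738
n/ν for X = 9.850/3 = 3.283
Smallest n/ν is B → limiting reagent.
theoretical n(T) = (4/2) × 3.475 = 6.950 mol → 2113 g
% yield = 812 / 2113 × 100 = 38.43 %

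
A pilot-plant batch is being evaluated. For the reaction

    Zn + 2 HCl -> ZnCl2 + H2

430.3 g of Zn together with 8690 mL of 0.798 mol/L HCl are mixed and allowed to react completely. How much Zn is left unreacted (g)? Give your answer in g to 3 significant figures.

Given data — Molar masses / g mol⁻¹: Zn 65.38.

n(Zn) = 430.3 / 65.38 = 6.582 mol
n(HCl) = 0.798 × 8690/1000 = 6.935 mol
n/ν for Zn = 6.582/1 = 6.582
n/ν for HCl = 6.935/2 = 3.468
Smallest n/ν is HCl → limiting reagent.
Zn consumed = (1/2) × 6.935 = 3.468 mol
Zn remaining = 6.582 − 3.468 = 3.114 mol
mass = 3.114 × 65.38 = 203.6 g

204 g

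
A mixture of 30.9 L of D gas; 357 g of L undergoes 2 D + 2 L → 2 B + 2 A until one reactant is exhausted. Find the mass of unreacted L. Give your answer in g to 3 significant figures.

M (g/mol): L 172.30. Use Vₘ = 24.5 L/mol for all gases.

140 g

n(D) = 30.90 / 24.5 = 1.261 mol
n(L) = 357.0 / 172.30 = 2.072 mol
n/ν for D = 1.261/2 = 0.6305
n/ν for L = 2.072/2 = 1.036
Smallest n/ν is D → limiting reagent.
L consumed = (2/2) × 1.261 = 1.261 mol
L remaining = 2.072 − 1.261 = 0.8110 mol
mass = 0.8110 × 172.30 = 139.7 g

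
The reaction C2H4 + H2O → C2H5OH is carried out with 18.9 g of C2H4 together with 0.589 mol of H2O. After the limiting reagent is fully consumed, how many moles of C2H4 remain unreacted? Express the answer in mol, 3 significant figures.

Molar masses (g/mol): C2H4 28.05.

0.0848 mol

n(C2H4) = 18.90 / 28.05 = 0.6738 mol
n(H2O) = 0.5890 mol
n/ν for C2H4 = 0.6738/1 = 0.6738
n/ν for H2O = 0.5890/1 = 0.5890
Smallest n/ν is H2O → limiting reagent.
C2H4 consumed = (1/1) × 0.5890 = 0.5890 mol
C2H4 remaining = 0.6738 − 0.5890 = 0.08480 mol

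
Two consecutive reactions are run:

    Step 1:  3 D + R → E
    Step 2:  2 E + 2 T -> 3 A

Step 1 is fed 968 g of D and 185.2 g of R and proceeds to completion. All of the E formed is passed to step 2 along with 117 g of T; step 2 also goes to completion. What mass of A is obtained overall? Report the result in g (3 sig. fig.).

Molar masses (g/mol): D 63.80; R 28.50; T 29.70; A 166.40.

983 g

Step 1:
n(D) = 968.0 / 63.80 = 15.17 mol
n(R) = 185.2 / 28.50 = 6.498 mol
n/ν → D: 5.057, R: 6.498; D is limiting.
n(E) produced = (1/3) × 15.17 = 5.057 mol
Step 2:
n(E) available = 5.057 mol
n(T) = 117.0 / 29.70 = 3.939 mol
n/ν → E: 2.529, T: 1.970; T is limiting.
n(A) = (3/2) × 3.939 = 5.909 mol
mass = 5.909 × 166.40 = 983.3 g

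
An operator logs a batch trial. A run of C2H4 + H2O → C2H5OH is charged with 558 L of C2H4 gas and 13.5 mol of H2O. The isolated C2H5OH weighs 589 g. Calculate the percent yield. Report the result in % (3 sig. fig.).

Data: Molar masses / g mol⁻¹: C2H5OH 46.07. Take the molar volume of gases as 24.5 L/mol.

n(C2H4) = 558.0 / 24.5 = 22.78 mol
n(H2O) = 13.50 mol
n/ν for C2H4 = 22.78/1 = 22.78
n/ν for H2O = 13.50/1 = 13.50
Smallest n/ν is H2O → limiting reagent.
theoretical n(C2H5OH) = (1/1) × 13.50 = 13.50 mol → 621.9 g
% yield = 589 / 621.9 × 100 = 94.71 %

94.7 %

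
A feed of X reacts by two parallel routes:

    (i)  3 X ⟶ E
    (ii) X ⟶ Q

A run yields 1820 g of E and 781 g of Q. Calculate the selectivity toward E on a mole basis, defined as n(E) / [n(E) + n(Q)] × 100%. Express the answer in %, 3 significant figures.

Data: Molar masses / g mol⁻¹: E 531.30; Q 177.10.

n(E) = 1820 / 531.30 = 3.426 mol
n(Q) = 781 / 177.10 = 4.410 mol
selectivity = 3.426/(3.426+4.410) × 100 = 43.72 %

43.7 %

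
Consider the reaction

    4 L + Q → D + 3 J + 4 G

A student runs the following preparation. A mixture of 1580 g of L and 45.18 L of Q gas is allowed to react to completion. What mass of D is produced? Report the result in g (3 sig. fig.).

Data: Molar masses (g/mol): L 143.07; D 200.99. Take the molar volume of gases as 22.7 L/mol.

n(L) = 1580 / 143.07 = 11.04 mol
n(Q) = 45.18 / 22.7 = 1.990 mol
n/ν for L = 11.04/4 = 2.760
n/ν for Q = 1.990/1 = 1.990
Smallest n/ν is Q → limiting reagent.
n(D) = (1/1) × 1.990 = 1.990 mol
mass = 1.990 × 200.99 = 400.0 g

400 g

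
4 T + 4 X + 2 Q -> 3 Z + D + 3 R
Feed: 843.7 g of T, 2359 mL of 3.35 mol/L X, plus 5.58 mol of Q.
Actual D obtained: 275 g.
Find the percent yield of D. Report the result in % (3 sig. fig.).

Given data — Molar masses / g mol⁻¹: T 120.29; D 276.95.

56.6 %

n(T) = 843.7 / 120.29 = 7.014 mol
n(X) = 3.35 × 2359/1000 = 7.903 mol
n(Q) = 5.580 mol
n/ν → T: 1.754, X: 1.976, Q: 2.790; T is limiting.
theoretical n(D) = (1/4) × 7.014 = 1.754 mol → 485.8 g
% yield = 275 / 485.8 × 100 = 56.61 %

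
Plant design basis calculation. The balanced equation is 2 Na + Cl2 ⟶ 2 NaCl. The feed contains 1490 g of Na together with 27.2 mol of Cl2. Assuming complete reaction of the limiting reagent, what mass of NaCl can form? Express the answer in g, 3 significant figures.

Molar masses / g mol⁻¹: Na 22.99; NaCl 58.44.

n(Na) = 1490 / 22.99 = 64.81 mol
n(Cl2) = 27.20 mol
n/ν for Na = 64.81/2 = 32.41
n/ν for Cl2 = 27.20/1 = 27.20
Smallest n/ν is Cl2 → limiting reagent.
n(NaCl) = (2/1) × 27.20 = 54.40 mol
mass = 54.40 × 58.44 = 3179 g

3180 g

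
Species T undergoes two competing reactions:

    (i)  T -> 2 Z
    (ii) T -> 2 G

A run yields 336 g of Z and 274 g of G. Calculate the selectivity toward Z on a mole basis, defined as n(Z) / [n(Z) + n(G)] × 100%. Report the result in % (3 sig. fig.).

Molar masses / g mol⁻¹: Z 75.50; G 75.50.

55.1 %

n(Z) = 336 / 75.50 = 4.450 mol
n(G) = 274 / 75.50 = 3.629 mol
selectivity = 4.450/(4.450+3.629) × 100 = 55.08 %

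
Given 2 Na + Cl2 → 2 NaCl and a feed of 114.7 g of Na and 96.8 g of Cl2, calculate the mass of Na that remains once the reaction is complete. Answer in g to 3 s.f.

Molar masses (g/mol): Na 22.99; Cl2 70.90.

n(Na) = 114.7 / 22.99 = 4.989 mol
n(Cl2) = 96.80 / 70.90 = 1.365 mol
n/ν → Na: 2.495, Cl2: 1.365; Cl2 is limiting.
Na consumed = (2/1) × 1.365 = 2.730 mol
Na remaining = 4.989 − 2.730 = 2.259 mol
mass = 2.259 × 22.99 = 51.93 g

51.9 g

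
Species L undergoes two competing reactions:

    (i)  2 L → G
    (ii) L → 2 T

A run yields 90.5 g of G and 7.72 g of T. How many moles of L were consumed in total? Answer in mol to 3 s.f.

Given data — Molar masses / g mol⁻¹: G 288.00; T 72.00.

n(G) = 90.5 / 288.00 = 0.3142 mol
n(T) = 7.72 / 72.00 = 0.1072 mol
n(L) via (i) = (2/1)×0.3142 = 0.6284 mol
n(L) via (ii) = (1/2)×0.1072 = 0.05360 mol
total n(L) = 0.6284 + 0.05360 = 0.6820 mol

0.682 mol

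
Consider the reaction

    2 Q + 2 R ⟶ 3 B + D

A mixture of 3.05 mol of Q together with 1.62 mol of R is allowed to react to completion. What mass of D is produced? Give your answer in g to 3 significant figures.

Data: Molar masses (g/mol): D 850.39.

689 g

n(Q) = 3.050 mol
n(R) = 1.620 mol
n/ν → Q: 1.525, R: 0.8100; R is limiting.
n(D) = (1/2) × 1.620 = 0.8100 mol
mass = 0.8100 × 850.39 = 688.8 g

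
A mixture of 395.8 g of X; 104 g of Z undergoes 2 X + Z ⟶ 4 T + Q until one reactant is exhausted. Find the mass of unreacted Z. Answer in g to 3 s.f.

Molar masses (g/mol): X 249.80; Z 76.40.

n(X) = 395.8 / 249.80 = 1.584 mol
n(Z) = 104.0 / 76.40 = 1.361 mol
n/ν for X = 1.584/2 = 0.7920
n/ν for Z = 1.361/1 = 1.361
Smallest n/ν is X → limiting reagent.
Z consumed = (1/2) × 1.584 = 0.7920 mol
Z remaining = 1.361 − 0.7920 = 0.5690 mol
mass = 0.5690 × 76.40 = 43.47 g

43.5 g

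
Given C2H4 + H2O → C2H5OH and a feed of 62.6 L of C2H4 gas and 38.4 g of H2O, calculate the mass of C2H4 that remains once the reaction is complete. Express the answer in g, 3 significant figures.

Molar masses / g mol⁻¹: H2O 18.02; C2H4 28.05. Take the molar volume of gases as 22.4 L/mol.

18.6 g

n(C2H4) = 62.60 / 22.4 = 2.795 mol
n(H2O) = 38.40 / 18.02 = 2.131 mol
n/ν for C2H4 = 2.795/1 = 2.795
n/ν for H2O = 2.131/1 = 2.131
Smallest n/ν is H2O → limiting reagent.
C2H4 consumed = (1/1) × 2.131 = 2.131 mol
C2H4 remaining = 2.795 − 2.131 = 0.6640 mol
mass = 0.6640 × 28.05 = 18.63 g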